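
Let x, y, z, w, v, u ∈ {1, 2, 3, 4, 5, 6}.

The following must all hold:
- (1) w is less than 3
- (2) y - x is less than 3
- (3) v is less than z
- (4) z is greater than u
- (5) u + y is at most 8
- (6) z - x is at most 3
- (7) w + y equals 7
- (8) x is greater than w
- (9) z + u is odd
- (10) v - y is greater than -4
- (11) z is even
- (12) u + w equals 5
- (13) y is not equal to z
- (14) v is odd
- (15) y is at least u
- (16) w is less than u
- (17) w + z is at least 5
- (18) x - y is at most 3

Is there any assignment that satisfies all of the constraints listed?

Try x = 5, y = 5, z = 6, w = 2, v = 3, u = 3.
Check constraint 2: y - x = 0; constraint 5: u + y = 8; constraint 6: z - x = 1. The remaining constraints are straightforward to verify.

Satisfiable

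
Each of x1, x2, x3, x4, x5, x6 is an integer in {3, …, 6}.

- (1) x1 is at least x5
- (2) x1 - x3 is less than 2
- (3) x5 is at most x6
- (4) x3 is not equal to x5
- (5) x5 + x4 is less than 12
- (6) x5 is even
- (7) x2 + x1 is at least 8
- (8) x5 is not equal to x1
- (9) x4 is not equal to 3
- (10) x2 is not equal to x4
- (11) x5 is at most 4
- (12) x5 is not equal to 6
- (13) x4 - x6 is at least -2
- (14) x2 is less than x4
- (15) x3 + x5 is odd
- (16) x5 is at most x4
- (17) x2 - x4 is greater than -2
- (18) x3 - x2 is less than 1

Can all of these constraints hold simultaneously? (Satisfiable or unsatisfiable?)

Satisfiable

Take x1 = 6, x2 = 5, x3 = 5, x4 = 6, x5 = 4, x6 = 6. Then constraint 2: x1 - x3 = 1; constraint 5: x5 + x4 = 10, and every other listed constraint is also met.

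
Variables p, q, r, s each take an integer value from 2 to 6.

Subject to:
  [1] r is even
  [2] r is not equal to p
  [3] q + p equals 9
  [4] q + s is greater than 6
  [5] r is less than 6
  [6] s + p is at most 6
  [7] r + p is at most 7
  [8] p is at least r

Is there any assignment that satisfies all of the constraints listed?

Satisfiable

Take p = 3, q = 6, r = 2, s = 3. Then constraint 3: q + p = 9; constraint 4: q + s = 9; constraint 6: s + p = 6, and every other listed constraint is also met.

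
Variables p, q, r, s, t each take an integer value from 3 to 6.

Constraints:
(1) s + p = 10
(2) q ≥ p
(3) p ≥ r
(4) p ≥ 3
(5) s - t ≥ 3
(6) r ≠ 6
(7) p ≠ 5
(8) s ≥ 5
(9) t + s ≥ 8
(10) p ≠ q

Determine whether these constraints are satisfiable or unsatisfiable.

Satisfiable

One satisfying assignment is p = 4, q = 6, r = 3, s = 6, t = 3.
For the less obvious constraints — constraint 1: s + p = 10; constraint 5: s - t = 3 — and the others hold by inspection.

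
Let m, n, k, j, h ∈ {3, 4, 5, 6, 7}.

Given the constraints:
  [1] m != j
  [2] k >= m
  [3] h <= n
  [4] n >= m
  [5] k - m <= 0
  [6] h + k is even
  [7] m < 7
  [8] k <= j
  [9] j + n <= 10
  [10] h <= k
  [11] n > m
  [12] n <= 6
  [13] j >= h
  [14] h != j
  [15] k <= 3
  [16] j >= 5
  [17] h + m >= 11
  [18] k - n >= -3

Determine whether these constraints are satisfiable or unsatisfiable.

From constraints 10 and 15: h ≤ k ≤ 3. From constraints 4 and 12: m ≤ n ≤ 6. Hence h + m ≤ 9. But constraint 17 requires h + m ≥ 11, and 11 > 9. Contradiction.

Unsatisfiable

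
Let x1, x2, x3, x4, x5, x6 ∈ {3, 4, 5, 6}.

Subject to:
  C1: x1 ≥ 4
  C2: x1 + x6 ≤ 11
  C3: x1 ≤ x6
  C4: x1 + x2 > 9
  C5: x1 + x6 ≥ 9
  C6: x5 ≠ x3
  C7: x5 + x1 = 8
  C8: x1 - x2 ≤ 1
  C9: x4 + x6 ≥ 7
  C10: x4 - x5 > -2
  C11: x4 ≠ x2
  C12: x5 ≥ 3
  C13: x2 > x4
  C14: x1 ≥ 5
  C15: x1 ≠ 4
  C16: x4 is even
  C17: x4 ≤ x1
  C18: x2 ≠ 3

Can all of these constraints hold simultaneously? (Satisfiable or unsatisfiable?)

Satisfiable

Take x1 = 5, x2 = 6, x3 = 5, x4 = 4, x5 = 3, x6 = 5. Then constraint 2: x1 + x6 = 10; constraint 4: x1 + x2 = 11; constraint 5: x1 + x6 = 10, and every other listed constraint is also met.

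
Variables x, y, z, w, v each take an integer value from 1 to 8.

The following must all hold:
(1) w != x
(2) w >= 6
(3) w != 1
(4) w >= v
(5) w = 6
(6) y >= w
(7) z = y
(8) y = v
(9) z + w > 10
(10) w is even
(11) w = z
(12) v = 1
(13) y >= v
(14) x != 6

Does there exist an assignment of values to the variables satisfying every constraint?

Constraint 5 fixes w = 6 and constraint 12 fixes v = 1. Constraints 7, 8, and 11 give w = z = y = v, so w = v. But 6 ≠ 1 — contradiction.

Unsatisfiable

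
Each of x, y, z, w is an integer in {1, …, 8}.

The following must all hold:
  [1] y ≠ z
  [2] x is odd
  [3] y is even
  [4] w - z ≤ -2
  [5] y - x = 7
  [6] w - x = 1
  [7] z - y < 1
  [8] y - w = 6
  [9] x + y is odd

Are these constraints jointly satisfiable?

The assignment x = 1, y = 8, z = 7, w = 2 works:
  constraint 4 holds since w - z = -5.
  constraint 5 holds since y - x = 7.
  constraint 6 holds since w - x = 1.
The rest check out directly.

Satisfiable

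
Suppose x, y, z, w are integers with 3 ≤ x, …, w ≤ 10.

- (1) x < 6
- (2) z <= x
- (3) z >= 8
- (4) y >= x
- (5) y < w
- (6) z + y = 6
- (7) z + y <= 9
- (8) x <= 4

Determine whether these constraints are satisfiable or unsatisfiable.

From constraints 2 and 3: x ≥ z and z ≥ 8, so x ≥ 8. From constraint 1: x ≤ 5. But 5 < 8, so no value of x works.

Unsatisfiable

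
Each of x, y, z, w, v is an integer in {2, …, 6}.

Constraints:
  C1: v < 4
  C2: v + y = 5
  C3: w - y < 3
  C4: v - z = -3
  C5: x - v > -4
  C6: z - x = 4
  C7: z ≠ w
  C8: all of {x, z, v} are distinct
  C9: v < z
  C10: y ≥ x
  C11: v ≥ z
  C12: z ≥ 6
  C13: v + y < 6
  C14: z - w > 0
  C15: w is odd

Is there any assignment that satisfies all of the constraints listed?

Unsatisfiable

From constraints 11 and 12: v ≥ z and z ≥ 6, so v ≥ 6. From constraint 1: v ≤ 3. But 3 < 6, so no value of v works.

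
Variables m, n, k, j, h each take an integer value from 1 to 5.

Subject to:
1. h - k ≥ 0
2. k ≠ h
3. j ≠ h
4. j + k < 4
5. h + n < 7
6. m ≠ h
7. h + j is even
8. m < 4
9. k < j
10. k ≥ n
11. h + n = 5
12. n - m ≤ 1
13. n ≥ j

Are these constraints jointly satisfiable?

Constraints 9, 10, and 13 give k < j, j ≤ n, n ≤ k. Chaining: k < j ≤ n ≤ k, which forces k < k — impossible.

Unsatisfiable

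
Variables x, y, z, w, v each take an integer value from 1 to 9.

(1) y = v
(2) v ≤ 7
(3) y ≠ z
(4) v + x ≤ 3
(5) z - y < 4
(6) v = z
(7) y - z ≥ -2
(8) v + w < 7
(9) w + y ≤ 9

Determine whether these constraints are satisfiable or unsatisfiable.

From constraints 1 and 6, y = v = z, so y = z. But constraint 3 says y ≠ z. Contradiction.

Unsatisfiable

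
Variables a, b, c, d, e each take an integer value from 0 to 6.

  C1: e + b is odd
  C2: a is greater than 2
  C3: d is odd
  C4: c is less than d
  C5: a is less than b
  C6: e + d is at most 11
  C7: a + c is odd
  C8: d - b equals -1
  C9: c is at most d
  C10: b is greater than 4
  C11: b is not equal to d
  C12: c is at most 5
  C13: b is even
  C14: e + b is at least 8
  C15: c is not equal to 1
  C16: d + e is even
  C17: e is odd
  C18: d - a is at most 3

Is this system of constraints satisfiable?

Satisfiable

One satisfying assignment is a = 5, b = 6, c = 4, d = 5, e = 3.
For the less obvious constraints — constraint 6: e + d = 8; constraint 8: d - b = -1; constraint 14: e + b = 9 — and the others hold by inspection.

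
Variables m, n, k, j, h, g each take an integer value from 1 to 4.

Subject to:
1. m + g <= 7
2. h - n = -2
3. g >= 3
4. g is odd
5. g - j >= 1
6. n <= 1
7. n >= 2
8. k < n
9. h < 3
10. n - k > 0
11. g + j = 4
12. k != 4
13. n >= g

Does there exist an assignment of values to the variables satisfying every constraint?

Unsatisfiable

From constraint 3: g ≥ 3. From constraints 6 and 13: g ≤ n and n ≤ 1, so g ≤ 1. But 1 < 3, so no value of g works.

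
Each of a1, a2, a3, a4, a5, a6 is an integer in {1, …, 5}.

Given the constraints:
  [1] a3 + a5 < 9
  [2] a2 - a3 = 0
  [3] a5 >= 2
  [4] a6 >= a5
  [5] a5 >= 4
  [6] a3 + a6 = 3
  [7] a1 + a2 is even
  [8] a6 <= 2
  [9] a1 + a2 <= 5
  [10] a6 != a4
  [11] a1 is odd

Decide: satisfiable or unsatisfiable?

Unsatisfiable

From constraints 4 and 5: a6 ≥ a5 and a5 ≥ 4, so a6 ≥ 4. From constraint 8: a6 ≤ 2. But 2 < 4, so no value of a6 works.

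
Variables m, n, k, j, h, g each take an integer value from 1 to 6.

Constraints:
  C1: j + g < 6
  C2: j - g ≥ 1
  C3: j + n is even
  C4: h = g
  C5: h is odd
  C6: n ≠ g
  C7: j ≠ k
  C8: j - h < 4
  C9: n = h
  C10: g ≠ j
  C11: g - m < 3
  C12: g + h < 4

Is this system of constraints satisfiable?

From constraints 4 and 9, n = h = g, so n = g. But constraint 6 says n ≠ g. Contradiction.

Unsatisfiable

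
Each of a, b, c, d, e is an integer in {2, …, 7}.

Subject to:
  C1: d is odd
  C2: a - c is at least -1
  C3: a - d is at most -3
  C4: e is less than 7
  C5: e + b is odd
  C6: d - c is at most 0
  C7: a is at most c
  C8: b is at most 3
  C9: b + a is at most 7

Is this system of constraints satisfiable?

Unsatisfiable

Constraints 2, 3, and 6 give d − a ≥ 3, a − c ≥ -1, c − d ≥ 0.
Adding all 3 inequalities: the left sides telescope to 0, and the right sides sum to 3 + (-1) + 0 = 2. So 0 ≥ 2, which is false.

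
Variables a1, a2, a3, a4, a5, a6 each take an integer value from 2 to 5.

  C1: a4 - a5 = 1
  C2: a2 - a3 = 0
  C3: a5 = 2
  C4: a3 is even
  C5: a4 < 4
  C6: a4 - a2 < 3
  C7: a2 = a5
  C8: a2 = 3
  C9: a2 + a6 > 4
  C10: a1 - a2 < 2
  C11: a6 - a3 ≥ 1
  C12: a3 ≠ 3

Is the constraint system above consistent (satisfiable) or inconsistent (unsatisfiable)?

Unsatisfiable

Constraint 8 fixes a2 = 3 and constraint 3 fixes a5 = 2, but constraint 7 requires a2 = a5. Since 3 ≠ 2, contradiction.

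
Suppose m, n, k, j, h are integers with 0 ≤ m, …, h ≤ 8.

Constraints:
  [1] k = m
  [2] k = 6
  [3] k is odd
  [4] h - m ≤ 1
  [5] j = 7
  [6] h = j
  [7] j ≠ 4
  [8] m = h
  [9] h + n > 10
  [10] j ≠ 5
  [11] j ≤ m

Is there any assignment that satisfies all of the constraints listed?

Constraint 2 fixes k = 6 and constraint 5 fixes j = 7. Constraints 1, 6, and 8 give k = m = h = j, so k = j. But 6 ≠ 7 — contradiction.

Unsatisfiable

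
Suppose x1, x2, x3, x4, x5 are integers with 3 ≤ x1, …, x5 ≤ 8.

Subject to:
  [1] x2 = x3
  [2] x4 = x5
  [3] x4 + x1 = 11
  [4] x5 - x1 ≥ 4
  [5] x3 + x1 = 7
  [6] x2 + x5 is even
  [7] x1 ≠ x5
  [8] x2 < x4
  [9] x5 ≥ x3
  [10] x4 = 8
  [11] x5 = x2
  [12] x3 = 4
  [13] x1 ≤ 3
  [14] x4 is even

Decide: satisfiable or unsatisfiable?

Unsatisfiable

Constraint 10 fixes x4 = 8 and constraint 12 fixes x3 = 4. Constraints 1, 2, and 11 give x4 = x5 = x2 = x3, so x4 = x3. But 8 ≠ 4 — contradiction.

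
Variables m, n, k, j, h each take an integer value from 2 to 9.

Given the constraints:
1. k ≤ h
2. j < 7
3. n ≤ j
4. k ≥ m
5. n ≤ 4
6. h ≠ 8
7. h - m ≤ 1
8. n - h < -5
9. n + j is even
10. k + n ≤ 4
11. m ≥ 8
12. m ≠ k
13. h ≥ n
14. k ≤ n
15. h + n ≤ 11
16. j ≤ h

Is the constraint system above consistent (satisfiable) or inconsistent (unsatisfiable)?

Unsatisfiable

From constraints 4 and 11: k ≥ m and m ≥ 8, so k ≥ 8. From constraints 5 and 14: k ≤ n and n ≤ 4, so k ≤ 4. But 4 < 8, so no value of k works.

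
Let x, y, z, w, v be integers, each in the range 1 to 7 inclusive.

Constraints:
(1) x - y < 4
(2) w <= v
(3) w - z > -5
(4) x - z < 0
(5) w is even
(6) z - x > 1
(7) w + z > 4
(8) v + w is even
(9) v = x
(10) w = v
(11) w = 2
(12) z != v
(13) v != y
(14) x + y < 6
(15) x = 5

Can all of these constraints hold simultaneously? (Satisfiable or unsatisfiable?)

Unsatisfiable

Constraint 11 fixes w = 2 and constraint 15 fixes x = 5. Constraints 9 and 10 give w = v = x, so w = x. But 2 ≠ 5 — contradiction.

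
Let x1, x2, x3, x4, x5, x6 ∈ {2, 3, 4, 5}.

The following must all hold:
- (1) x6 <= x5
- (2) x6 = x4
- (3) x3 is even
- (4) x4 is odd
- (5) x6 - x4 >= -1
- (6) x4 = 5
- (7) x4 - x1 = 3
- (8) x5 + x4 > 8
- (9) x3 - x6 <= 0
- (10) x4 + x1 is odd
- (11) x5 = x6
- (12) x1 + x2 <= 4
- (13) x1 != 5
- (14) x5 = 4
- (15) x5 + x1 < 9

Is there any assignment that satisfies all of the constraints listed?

Constraint 14 fixes x5 = 4 and constraint 6 fixes x4 = 5. Constraints 2 and 11 give x5 = x6 = x4, so x5 = x4. But 4 ≠ 5 — contradiction.

Unsatisfiable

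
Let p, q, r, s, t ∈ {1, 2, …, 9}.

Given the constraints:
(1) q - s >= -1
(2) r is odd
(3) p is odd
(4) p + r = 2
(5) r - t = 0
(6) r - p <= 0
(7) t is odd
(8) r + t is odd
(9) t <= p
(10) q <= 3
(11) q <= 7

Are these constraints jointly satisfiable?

Constraint 2 makes r odd and constraint 7 makes t odd, so r + t must be even. Constraint 8 says r + t is odd — contradiction.

Unsatisfiable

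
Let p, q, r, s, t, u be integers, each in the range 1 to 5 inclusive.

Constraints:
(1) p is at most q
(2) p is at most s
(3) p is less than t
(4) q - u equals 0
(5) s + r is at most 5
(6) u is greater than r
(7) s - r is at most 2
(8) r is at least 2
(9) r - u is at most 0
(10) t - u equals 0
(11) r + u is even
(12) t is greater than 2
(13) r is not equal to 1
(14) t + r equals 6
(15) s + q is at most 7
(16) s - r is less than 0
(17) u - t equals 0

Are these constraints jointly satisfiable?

One satisfying assignment is p = 1, q = 4, r = 2, s = 1, t = 4, u = 4.
For the less obvious constraints — constraint 4: q - u = 0; constraint 5: s + r = 3 — and the others hold by inspection.

Satisfiable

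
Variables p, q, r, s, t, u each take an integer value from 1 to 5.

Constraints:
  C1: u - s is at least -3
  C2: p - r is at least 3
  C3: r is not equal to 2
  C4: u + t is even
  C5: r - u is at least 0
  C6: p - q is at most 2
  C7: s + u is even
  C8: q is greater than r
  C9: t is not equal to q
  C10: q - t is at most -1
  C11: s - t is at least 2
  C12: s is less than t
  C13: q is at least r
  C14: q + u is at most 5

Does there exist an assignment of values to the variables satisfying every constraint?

Constraints 1, 2, 5, 6, 10, and 11 give t − q ≥ 1, q − p ≥ -2, p − r ≥ 3, r − u ≥ 0, u − s ≥ -3, s − t ≥ 2.
Adding all 6 inequalities: the left sides telescope to 0, and the right sides sum to 1 + (-2) + 3 + 0 + (-3) + 2 = 1. So 0 ≥ 1, which is false.

Unsatisfiable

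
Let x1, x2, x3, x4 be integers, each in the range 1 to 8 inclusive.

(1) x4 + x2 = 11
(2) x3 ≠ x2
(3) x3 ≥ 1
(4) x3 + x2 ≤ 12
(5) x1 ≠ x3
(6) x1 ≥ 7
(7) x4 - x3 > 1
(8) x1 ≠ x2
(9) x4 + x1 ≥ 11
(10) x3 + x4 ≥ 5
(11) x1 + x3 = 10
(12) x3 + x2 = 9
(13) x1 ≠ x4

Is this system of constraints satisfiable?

Satisfiable

The assignment x1 = 8, x2 = 7, x3 = 2, x4 = 4 works:
  constraint 1 holds since x4 + x2 = 11.
  constraint 4 holds since x3 + x2 = 9.
  constraint 7 holds since x4 - x3 = 2.
The rest check out directly.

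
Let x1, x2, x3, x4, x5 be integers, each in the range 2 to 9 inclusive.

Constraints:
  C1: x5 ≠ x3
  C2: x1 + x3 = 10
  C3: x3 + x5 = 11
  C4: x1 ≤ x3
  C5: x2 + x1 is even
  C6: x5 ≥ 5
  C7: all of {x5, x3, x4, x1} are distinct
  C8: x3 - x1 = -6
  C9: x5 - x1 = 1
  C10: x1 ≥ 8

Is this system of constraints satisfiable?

Unsatisfiable

From constraints 4 and 10: x3 ≥ x1 ≥ 8. From constraint 6: x5 ≥ 5. Hence x3 + x5 ≥ 13. But constraint 3 requires x3 + x5 = 11, and 11 < 13. Contradiction.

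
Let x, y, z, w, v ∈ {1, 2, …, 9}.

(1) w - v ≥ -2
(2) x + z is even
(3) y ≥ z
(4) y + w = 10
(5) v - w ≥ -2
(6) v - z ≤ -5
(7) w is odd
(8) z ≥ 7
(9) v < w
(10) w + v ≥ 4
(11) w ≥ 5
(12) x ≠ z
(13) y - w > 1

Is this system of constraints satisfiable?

Unsatisfiable

From constraints 3 and 8: y ≥ z ≥ 7. From constraint 11: w ≥ 5. Hence y + w ≥ 12. But constraint 4 requires y + w = 10, and 10 < 12. Contradiction.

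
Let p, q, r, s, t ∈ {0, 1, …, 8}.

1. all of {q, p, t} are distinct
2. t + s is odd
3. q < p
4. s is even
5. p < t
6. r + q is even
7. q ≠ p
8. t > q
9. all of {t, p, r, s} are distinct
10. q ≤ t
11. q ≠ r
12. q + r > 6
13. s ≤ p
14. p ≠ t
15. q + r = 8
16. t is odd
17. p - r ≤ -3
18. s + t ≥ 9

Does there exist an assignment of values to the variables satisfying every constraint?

Satisfiable

Try p = 3, q = 0, r = 8, s = 2, t = 7.
Check constraint 12: q + r = 8; constraint 15: q + r = 8. The remaining constraints are straightforward to verify.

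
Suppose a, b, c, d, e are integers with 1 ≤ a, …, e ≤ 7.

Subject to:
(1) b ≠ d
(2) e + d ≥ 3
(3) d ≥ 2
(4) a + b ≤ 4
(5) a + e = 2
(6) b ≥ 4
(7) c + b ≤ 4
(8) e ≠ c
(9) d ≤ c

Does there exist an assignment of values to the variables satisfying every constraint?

Unsatisfiable

From constraints 3 and 9: c ≥ d ≥ 2. From constraint 6: b ≥ 4. Hence c + b ≥ 6. But constraint 7 requires c + b ≤ 4, and 4 < 6. Contradiction.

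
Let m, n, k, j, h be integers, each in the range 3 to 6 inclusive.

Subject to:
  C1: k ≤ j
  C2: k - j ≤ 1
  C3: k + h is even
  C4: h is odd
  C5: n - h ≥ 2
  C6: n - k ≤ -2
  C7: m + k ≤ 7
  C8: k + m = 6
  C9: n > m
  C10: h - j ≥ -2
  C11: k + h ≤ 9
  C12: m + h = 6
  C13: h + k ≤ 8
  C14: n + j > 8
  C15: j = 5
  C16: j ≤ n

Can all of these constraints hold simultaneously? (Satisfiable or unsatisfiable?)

Constraints 2, 5, 6, and 10 give n − h ≥ 2, h − j ≥ -2, j − k ≥ -1, k − n ≥ 2.
Adding all 4 inequalities: the left sides telescope to 0, and the right sides sum to 2 + (-2) + (-1) + 2 = 1. So 0 ≥ 1, which is false.

Unsatisfiable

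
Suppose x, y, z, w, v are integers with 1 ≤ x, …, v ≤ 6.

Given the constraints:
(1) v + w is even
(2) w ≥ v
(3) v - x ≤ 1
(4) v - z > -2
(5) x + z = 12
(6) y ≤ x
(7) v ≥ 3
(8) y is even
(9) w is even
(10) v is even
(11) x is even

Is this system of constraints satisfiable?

One satisfying assignment is x = 6, y = 4, z = 6, w = 6, v = 6.
For the less obvious constraints — constraint 3: v - x = 0; constraint 4: v - z = 0 — and the others hold by inspection.

Satisfiable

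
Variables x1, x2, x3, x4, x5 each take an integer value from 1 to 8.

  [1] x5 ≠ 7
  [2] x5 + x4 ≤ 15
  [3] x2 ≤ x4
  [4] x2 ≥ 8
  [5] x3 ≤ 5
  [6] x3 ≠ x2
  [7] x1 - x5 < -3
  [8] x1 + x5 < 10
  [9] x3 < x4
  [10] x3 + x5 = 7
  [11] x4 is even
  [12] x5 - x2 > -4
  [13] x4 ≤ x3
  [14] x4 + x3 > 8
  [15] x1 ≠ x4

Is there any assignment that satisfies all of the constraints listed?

Unsatisfiable

From constraints 3 and 4: x4 ≥ x2 and x2 ≥ 8, so x4 ≥ 8. From constraints 5 and 13: x4 ≤ x3 and x3 ≤ 5, so x4 ≤ 5. But 5 < 8, so no value of x4 works.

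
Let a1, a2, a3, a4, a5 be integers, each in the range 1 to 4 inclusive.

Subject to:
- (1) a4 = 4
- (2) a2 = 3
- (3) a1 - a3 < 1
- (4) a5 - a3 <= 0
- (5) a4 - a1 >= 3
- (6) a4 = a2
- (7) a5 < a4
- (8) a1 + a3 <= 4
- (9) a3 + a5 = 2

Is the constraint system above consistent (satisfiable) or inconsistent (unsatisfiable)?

Constraint 1 fixes a4 = 4 and constraint 2 fixes a2 = 3, but constraint 6 requires a4 = a2. Since 4 ≠ 3, contradiction.

Unsatisfiable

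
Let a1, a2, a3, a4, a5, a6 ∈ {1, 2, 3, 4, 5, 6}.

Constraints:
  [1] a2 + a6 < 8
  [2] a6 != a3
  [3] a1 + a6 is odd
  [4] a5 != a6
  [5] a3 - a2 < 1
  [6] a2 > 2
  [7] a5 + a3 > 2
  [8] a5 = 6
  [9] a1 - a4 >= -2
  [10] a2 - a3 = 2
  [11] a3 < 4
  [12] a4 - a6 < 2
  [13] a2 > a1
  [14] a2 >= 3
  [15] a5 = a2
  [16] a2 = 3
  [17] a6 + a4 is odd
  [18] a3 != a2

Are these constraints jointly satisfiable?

Constraint 8 fixes a5 = 6 and constraint 16 fixes a2 = 3, but constraint 15 requires a5 = a2. Since 6 ≠ 3, contradiction.

Unsatisfiable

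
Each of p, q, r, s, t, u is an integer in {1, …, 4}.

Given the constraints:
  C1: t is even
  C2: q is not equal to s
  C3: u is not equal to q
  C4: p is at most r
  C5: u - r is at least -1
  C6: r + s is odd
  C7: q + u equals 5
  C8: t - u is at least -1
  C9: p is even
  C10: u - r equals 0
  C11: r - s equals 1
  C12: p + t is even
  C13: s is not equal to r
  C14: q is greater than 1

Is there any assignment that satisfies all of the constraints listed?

Satisfiable

The assignment p = 2, q = 3, r = 2, s = 1, t = 4, u = 2 works:
  constraint 5 holds since u - r = 0.
  constraint 7 holds since q + u = 5.
The rest check out directly.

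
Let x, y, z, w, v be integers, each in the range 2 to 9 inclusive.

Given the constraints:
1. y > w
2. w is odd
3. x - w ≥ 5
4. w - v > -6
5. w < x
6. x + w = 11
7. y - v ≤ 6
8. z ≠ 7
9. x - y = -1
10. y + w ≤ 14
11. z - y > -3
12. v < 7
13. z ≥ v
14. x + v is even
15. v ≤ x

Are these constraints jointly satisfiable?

Try x = 8, y = 9, z = 8, w = 3, v = 6.
Check constraint 3: x - w = 5; constraint 4: w - v = -3. The remaining constraints are straightforward to verify.

Satisfiable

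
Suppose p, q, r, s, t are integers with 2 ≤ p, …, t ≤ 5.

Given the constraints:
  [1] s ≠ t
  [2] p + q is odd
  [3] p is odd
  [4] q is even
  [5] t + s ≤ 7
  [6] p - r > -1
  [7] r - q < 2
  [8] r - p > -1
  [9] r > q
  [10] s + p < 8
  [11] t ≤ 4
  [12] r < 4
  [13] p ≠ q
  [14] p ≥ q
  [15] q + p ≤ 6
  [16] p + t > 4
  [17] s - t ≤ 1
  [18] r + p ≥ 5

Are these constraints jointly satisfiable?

The assignment p = 3, q = 2, r = 3, s = 3, t = 2 works:
  constraint 5 holds since t + s = 5.
  constraint 6 holds since p - r = 0.
  constraint 7 holds since r - q = 1.
The rest check out directly.

Satisfiable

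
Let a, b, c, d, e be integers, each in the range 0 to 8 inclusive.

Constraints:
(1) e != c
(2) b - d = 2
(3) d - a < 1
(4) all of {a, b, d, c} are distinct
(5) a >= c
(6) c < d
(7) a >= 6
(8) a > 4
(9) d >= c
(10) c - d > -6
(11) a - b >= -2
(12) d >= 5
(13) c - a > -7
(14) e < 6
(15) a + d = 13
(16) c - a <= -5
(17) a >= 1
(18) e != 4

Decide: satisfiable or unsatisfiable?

Take a = 7, b = 8, c = 2, d = 6, e = 1. Then constraint 2: b - d = 2; constraint 3: d - a = -1, and every other listed constraint is also met.

Satisfiable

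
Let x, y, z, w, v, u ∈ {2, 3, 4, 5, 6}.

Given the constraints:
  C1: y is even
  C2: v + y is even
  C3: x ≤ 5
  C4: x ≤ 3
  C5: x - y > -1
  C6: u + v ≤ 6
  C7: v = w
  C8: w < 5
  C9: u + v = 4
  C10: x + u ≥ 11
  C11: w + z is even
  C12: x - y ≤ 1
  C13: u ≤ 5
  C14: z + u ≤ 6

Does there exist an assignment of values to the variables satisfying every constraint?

Unsatisfiable

From constraint 3: x ≤ 5. From constraint 13: u ≤ 5. Hence x + u ≤ 10. But constraint 10 requires x + u ≥ 11, and 11 > 10. Contradiction.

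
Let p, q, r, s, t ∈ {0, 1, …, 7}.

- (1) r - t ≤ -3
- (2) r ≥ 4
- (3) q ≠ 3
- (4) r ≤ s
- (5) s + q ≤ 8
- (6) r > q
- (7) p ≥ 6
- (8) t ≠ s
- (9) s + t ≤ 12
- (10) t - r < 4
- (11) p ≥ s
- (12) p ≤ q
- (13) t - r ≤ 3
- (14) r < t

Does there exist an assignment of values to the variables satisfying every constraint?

Unsatisfiable

From constraints 2 and 4: s ≥ r ≥ 4. From constraints 7 and 12: q ≥ p ≥ 6. Hence s + q ≥ 10. But constraint 5 requires s + q ≤ 8, and 8 < 10. Contradiction.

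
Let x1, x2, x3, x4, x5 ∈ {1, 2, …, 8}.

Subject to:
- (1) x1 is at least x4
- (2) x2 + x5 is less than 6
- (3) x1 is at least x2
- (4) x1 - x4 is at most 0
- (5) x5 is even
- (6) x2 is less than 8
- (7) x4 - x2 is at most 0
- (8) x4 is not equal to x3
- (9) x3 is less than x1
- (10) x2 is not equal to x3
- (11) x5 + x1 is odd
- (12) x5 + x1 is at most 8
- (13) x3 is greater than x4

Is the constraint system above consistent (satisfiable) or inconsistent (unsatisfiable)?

Constraints 4, 9, and 13 give x3 < x1, x1 ≤ x4, x4 < x3. Chaining: x3 < x1 ≤ x4 < x3, which forces x3 < x3 — impossible.

Unsatisfiable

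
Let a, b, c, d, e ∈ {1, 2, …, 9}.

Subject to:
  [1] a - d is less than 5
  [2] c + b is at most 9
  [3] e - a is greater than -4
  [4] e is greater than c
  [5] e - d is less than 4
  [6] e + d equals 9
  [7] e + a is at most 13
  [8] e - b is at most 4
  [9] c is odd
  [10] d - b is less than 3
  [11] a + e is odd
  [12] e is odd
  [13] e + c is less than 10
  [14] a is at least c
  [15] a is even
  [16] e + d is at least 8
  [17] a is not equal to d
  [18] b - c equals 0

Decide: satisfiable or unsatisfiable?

One satisfying assignment is a = 8, b = 3, c = 3, d = 4, e = 5.
For the less obvious constraints — constraint 1: a - d = 4; constraint 2: c + b = 6 — and the others hold by inspection.

Satisfiable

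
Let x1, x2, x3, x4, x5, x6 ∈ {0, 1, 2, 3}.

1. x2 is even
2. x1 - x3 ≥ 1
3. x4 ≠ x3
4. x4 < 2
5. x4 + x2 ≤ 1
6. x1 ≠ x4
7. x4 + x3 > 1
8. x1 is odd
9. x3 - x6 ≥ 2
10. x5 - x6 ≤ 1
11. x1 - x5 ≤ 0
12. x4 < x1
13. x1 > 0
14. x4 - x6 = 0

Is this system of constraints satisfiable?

Unsatisfiable

Constraints 2, 9, 10, and 11 give x3 − x6 ≥ 2, x6 − x5 ≥ -1, x5 − x1 ≥ 0, x1 − x3 ≥ 1.
Adding all 4 inequalities: the left sides telescope to 0, and the right sides sum to 2 + (-1) + 0 + 1 = 2. So 0 ≥ 2, which is false.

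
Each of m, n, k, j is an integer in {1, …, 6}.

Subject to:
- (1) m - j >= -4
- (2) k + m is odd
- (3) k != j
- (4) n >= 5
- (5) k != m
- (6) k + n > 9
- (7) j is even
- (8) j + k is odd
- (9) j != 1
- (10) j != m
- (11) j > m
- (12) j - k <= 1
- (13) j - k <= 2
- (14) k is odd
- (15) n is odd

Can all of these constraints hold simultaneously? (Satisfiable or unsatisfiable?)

Satisfiable

The assignment m = 2, n = 5, k = 5, j = 6 works:
  constraint 1 holds since m - j = -4.
  constraint 6 holds since k + n = 10.
  constraint 12 holds since j - k = 1.
The rest check out directly.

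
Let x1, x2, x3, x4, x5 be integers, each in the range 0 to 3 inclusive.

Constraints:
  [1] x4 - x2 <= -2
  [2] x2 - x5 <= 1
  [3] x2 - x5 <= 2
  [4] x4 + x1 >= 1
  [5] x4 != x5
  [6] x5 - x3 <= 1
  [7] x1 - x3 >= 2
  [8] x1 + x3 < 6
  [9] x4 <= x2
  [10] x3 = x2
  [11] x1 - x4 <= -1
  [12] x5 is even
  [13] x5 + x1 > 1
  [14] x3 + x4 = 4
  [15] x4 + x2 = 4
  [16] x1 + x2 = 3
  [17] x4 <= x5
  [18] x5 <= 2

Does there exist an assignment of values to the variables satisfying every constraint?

Constraints 1, 3, 6, 7, and 11 give x3 − x5 ≥ -1, x5 − x2 ≥ -2, x2 − x4 ≥ 2, x4 − x1 ≥ 1, x1 − x3 ≥ 2.
Adding all 5 inequalities: the left sides telescope to 0, and the right sides sum to (-1) + (-2) + 2 + 1 + 2 = 2. So 0 ≥ 2, which is false.

Unsatisfiable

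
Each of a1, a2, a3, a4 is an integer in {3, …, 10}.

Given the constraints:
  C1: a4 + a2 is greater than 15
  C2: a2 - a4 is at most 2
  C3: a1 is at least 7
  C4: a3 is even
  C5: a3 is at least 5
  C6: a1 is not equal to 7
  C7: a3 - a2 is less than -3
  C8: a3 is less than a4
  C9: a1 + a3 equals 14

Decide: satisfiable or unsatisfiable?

Satisfiable

The assignment a1 = 8, a2 = 10, a3 = 6, a4 = 8 works:
  constraint 1 holds since a4 + a2 = 18.
  constraint 2 holds since a2 - a4 = 2.
  constraint 7 holds since a3 - a2 = -4.
The rest check out directly.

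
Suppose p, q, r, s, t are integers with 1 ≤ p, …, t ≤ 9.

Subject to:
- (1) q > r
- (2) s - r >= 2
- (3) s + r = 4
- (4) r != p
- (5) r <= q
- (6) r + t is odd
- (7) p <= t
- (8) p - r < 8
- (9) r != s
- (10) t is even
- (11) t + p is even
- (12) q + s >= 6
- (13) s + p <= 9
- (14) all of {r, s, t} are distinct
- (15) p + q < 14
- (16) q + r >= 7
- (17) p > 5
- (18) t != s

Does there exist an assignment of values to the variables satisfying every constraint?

One satisfying assignment is p = 6, q = 6, r = 1, s = 3, t = 8.
For the less obvious constraints — constraint 2: s - r = 2; constraint 3: s + r = 4; constraint 8: p - r = 5 — and the others hold by inspection.

Satisfiable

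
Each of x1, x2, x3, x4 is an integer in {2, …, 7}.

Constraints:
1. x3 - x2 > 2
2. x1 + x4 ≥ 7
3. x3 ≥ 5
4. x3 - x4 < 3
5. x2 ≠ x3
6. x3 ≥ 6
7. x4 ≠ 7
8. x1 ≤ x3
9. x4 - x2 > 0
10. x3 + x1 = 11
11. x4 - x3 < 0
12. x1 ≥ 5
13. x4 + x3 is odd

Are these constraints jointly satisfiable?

Satisfiable

The assignment x1 = 5, x2 = 3, x3 = 6, x4 = 5 works:
  constraint 1 holds since x3 - x2 = 3.
  constraint 2 holds since x1 + x4 = 10.
  constraint 4 holds since x3 - x4 = 1.
The rest check out directly.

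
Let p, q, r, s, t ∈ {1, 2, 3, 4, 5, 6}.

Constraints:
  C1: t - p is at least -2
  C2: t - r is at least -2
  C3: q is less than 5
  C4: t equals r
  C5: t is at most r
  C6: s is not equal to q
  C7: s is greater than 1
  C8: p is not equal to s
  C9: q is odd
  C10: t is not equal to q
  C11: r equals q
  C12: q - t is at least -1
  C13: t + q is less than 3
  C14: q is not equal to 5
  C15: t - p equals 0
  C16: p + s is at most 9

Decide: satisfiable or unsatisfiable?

From constraints 4 and 11, t = r = q, so t = q. But constraint 10 says t ≠ q. Contradiction.

Unsatisfiable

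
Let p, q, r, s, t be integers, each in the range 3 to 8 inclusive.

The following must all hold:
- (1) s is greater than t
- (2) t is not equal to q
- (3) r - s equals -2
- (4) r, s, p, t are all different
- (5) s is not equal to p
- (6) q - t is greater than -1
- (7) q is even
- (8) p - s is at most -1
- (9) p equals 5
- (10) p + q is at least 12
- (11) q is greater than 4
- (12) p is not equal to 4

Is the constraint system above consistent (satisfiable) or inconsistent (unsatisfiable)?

The assignment p = 5, q = 8, r = 6, s = 8, t = 7 works:
  constraint 3 holds since r - s = -2.
  constraint 6 holds since q - t = 1.
The rest check out directly.

Satisfiable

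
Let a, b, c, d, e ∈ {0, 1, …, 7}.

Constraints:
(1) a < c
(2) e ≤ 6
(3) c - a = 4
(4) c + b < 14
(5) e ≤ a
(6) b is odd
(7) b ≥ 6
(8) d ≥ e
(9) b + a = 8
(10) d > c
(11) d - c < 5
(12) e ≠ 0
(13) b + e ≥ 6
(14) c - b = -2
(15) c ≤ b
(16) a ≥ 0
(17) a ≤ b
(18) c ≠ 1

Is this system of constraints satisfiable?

Satisfiable

The assignment a = 1, b = 7, c = 5, d = 7, e = 1 works:
  constraint 3 holds since c - a = 4.
  constraint 4 holds since c + b = 12.
The rest check out directly.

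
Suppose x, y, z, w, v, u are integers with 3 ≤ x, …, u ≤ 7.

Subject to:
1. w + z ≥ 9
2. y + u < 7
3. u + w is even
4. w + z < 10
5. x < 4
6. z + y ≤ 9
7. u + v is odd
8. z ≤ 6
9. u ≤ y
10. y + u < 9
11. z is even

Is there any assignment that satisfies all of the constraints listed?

Satisfiable

One satisfying assignment is x = 3, y = 3, z = 6, w = 3, v = 4, u = 3.
For the less obvious constraints — constraint 1: w + z = 9; constraint 2: y + u = 6 — and the others hold by inspection.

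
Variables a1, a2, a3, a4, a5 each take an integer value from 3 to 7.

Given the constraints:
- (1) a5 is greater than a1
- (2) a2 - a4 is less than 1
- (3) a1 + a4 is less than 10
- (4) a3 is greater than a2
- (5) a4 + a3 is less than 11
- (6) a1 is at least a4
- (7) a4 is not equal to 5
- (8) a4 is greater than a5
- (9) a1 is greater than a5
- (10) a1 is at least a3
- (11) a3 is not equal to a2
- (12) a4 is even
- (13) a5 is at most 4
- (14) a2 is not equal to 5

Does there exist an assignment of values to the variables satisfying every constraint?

Unsatisfiable

Constraints 1, 6, and 8 give a4 ≤ a1, a1 < a5, a5 < a4. Chaining: a4 ≤ a1 < a5 < a4, which forces a4 < a4 — impossible.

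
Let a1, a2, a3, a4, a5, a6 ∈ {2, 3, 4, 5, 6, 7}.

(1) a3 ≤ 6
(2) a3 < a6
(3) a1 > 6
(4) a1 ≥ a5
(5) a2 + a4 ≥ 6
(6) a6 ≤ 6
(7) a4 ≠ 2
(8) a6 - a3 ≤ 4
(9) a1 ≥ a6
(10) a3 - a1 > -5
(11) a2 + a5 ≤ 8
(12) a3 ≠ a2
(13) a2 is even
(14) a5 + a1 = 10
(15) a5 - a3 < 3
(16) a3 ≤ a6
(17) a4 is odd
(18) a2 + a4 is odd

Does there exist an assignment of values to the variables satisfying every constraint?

One satisfying assignment is a1 = 7, a2 = 4, a3 = 3, a4 = 3, a5 = 3, a6 = 6.
For the less obvious constraints — constraint 5: a2 + a4 = 7; constraint 8: a6 - a3 = 3; constraint 10: a3 - a1 = -4 — and the others hold by inspection.

Satisfiable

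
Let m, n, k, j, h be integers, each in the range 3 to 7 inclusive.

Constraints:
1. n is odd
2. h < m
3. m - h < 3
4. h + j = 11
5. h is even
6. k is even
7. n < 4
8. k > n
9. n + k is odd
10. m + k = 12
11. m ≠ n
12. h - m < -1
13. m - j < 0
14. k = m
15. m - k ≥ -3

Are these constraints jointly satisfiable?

Take m = 6, n = 3, k = 6, j = 7, h = 4. Then constraint 3: m - h = 2; constraint 4: h + j = 11, and every other listed constraint is also met.

Satisfiable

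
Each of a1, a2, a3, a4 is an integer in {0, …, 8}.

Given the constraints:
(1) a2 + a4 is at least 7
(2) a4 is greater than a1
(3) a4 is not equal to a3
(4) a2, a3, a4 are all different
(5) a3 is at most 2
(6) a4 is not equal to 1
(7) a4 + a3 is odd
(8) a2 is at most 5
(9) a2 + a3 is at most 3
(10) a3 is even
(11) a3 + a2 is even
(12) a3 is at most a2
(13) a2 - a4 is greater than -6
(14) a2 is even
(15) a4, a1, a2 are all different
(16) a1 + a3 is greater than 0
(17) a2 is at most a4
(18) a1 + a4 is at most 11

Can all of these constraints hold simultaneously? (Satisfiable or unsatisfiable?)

Setting (a1, a2, a3, a4) = (3, 2, 0, 5) satisfies everything: constraint 1: a2 + a4 = 7; constraint 9: a2 + a3 = 2, and the others follow.

Satisfiable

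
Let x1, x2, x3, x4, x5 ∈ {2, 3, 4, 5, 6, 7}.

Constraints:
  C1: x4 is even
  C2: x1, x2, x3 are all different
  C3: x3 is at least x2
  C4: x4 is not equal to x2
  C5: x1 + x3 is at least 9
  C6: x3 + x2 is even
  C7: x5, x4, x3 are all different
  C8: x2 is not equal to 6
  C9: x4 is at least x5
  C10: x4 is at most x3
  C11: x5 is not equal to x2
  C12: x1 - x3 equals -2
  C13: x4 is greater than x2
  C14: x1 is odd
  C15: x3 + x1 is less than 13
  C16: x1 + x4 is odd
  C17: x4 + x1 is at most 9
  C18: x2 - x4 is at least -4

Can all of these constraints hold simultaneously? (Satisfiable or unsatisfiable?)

Satisfiable

The assignment x1 = 5, x2 = 3, x3 = 7, x4 = 4, x5 = 2 works:
  constraint 5 holds since x1 + x3 = 12.
  constraint 12 holds since x1 - x3 = -2.
The rest check out directly.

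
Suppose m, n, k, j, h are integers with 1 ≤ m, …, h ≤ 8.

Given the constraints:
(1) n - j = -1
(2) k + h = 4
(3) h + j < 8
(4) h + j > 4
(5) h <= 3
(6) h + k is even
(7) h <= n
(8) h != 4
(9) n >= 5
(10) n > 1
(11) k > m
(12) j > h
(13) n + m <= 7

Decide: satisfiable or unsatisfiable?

Try m = 2, n = 5, k = 3, j = 6, h = 1.
Check constraint 1: n - j = -1; constraint 2: k + h = 4. The remaining constraints are straightforward to verify.

Satisfiable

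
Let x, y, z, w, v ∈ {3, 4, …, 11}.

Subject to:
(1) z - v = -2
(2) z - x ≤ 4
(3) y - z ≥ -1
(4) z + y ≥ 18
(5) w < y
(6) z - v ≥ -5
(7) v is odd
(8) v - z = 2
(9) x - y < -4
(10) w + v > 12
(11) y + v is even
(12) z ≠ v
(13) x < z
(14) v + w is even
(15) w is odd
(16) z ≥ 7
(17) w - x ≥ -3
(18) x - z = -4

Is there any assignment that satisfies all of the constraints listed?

One satisfying assignment is x = 5, y = 11, z = 9, w = 3, v = 11.
For the less obvious constraints — constraint 1: z - v = -2; constraint 2: z - x = 4 — and the others hold by inspection.

Satisfiable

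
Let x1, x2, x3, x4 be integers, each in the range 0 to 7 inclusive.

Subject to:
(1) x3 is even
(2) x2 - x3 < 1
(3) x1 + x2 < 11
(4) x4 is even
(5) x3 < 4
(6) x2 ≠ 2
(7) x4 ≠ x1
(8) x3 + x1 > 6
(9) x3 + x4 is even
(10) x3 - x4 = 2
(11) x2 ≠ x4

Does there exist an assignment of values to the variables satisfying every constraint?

Take x1 = 7, x2 = 1, x3 = 2, x4 = 0. Then constraint 2: x2 - x3 = -1; constraint 3: x1 + x2 = 8; constraint 8: x3 + x1 = 9, and every other listed constraint is also met.

Satisfiable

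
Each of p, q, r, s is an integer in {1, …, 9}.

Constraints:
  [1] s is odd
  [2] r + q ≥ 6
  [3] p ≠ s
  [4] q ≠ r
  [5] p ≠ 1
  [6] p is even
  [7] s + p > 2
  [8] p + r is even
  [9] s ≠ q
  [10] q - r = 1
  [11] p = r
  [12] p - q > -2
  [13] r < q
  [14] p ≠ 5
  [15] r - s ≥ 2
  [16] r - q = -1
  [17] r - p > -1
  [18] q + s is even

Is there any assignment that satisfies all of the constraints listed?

Try p = 4, q = 5, r = 4, s = 1.
Check constraint 2: r + q = 9; constraint 7: s + p = 5. The remaining constraints are straightforward to verify.

Satisfiable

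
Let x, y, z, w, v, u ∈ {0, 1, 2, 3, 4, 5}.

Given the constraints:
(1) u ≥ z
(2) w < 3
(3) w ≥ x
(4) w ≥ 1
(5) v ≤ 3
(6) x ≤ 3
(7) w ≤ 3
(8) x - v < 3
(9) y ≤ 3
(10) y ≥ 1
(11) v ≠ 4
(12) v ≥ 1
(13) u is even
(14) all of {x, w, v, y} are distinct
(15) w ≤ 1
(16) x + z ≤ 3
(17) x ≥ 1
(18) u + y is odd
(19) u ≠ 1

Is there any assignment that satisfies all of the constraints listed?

Unsatisfiable

Constraints 4, 5, 6, 7, 9, 10, 12, and 17 confine each of x, w, v, y to the 3 values {1, …, 3}.
Constraint 14 requires all 4 of them to be distinct, but only 3 values are available — impossible by the pigeonhole principle.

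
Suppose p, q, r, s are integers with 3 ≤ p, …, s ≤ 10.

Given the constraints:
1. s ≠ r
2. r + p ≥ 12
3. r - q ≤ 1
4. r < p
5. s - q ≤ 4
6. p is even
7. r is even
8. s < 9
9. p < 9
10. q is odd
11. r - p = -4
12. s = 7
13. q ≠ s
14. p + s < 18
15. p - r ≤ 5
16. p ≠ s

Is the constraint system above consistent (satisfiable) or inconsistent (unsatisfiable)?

The assignment p = 8, q = 3, r = 4, s = 7 works:
  constraint 2 holds since r + p = 12.
  constraint 3 holds since r - q = 1.
The rest check out directly.

Satisfiable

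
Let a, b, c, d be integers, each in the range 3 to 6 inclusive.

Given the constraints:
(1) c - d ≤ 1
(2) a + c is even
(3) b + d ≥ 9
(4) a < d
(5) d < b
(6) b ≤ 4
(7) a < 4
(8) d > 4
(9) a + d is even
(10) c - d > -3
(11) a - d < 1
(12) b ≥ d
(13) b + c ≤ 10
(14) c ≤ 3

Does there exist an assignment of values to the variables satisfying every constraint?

From constraint 8: d ≥ 5. From constraints 6 and 12: d ≤ b and b ≤ 4, so d ≤ 4. But 4 < 5, so no value of d works.

Unsatisfiable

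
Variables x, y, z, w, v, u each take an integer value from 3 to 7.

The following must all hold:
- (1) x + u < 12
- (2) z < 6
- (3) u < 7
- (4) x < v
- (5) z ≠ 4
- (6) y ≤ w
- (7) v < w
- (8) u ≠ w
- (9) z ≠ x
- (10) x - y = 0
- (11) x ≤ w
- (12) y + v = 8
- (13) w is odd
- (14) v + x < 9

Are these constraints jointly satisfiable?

Satisfiable

The assignment x = 3, y = 3, z = 5, w = 7, v = 5, u = 6 works:
  constraint 1 holds since x + u = 9.
  constraint 10 holds since x - y = 0.
The rest check out directly.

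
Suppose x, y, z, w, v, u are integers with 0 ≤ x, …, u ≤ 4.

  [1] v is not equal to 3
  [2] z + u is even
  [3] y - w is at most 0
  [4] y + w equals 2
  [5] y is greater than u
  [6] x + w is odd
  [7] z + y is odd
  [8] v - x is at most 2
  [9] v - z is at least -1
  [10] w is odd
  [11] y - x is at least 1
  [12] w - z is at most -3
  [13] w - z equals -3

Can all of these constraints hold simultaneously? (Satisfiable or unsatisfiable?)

Constraints 3, 8, 9, 11, and 12 give x − v ≥ -2, v − z ≥ -1, z − w ≥ 3, w − y ≥ 0, y − x ≥ 1.
Adding all 5 inequalities: the left sides telescope to 0, and the right sides sum to (-2) + (-1) + 3 + 0 + 1 = 1. So 0 ≥ 1, which is false.

Unsatisfiable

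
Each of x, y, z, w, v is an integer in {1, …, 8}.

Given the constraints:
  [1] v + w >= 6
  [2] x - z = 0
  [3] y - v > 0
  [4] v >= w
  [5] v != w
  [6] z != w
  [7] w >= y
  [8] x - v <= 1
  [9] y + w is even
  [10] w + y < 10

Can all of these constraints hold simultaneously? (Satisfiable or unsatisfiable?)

Unsatisfiable

Constraints 3, 4, and 7 give w ≤ v, v < y, y ≤ w. Chaining: w ≤ v < y ≤ w, which forces w < w — impossible.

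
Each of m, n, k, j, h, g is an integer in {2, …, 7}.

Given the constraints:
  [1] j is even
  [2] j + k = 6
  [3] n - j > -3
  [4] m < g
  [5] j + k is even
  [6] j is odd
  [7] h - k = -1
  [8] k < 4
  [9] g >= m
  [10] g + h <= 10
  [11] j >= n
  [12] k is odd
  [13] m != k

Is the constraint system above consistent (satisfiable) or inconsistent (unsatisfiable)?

Constraint 1 makes j even and constraint 12 makes k odd, so j + k must be odd. Constraint 5 says j + k is even — contradiction.

Unsatisfiable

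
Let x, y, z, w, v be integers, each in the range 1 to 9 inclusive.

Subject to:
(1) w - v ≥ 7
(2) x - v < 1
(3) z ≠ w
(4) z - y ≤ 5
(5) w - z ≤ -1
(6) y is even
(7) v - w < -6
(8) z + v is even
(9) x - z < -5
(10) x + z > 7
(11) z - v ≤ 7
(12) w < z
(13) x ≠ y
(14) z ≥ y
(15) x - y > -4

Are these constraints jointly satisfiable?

Constraints 1, 5, and 11 give v − z ≥ -7, z − w ≥ 1, w − v ≥ 7.
Adding all 3 inequalities: the left sides telescope to 0, and the right sides sum to (-7) + 1 + 7 = 1. So 0 ≥ 1, which is false.

Unsatisfiable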